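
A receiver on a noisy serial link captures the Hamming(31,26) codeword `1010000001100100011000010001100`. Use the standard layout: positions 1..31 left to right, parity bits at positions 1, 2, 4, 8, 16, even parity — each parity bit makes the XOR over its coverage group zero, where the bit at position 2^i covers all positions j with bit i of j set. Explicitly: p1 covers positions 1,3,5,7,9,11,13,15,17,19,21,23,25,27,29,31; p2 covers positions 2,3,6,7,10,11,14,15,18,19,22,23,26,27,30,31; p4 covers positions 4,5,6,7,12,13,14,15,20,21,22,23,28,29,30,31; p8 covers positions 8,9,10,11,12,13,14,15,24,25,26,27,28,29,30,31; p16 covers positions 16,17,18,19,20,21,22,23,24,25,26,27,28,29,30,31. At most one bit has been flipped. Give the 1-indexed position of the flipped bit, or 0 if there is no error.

s1: b1⊕b3⊕b5⊕b7⊕b9⊕b11⊕b13⊕b15⊕b17⊕b19⊕b21⊕b23⊕b25⊕b27⊕b29⊕b31 = 1⊕1⊕0⊕0⊕0⊕1⊕0⊕0⊕0⊕1⊕0⊕0⊕0⊕0⊕1⊕0 = 1
s2: b2⊕b3⊕b6⊕b7⊕b10⊕b11⊕b14⊕b15⊕b18⊕b19⊕b22⊕b23⊕b26⊕b27⊕b30⊕b31 = 0⊕1⊕0⊕0⊕1⊕1⊕1⊕0⊕1⊕1⊕0⊕0⊕0⊕0⊕0⊕0 = 0
s4: b4⊕b5⊕b6⊕b7⊕b12⊕b13⊕b14⊕b15⊕b20⊕b21⊕b22⊕b23⊕b28⊕b29⊕b30⊕b31 = 0⊕0⊕0⊕0⊕0⊕0⊕1⊕0⊕0⊕0⊕0⊕0⊕1⊕1⊕0⊕0 = 1
s8: b8⊕b9⊕b10⊕b11⊕b12⊕b13⊕b14⊕b15⊕b24⊕b25⊕b26⊕b27⊕b28⊕b29⊕b30⊕b31 = 0⊕0⊕1⊕1⊕0⊕0⊕1⊕0⊕1⊕0⊕0⊕0⊕1⊕1⊕0⊕0 = 0
s16: b16⊕b17⊕b18⊕b19⊕b20⊕b21⊕b22⊕b23⊕b24⊕b25⊕b26⊕b27⊕b28⊕b29⊕b30⊕b31 = 0⊕0⊕1⊕1⊕0⊕0⊕0⊕0⊕1⊕0⊕0⊕0⊕1⊕1⊕0⊕0 = 1
Syndrome (s16...s1) = 10101 → position 21.

21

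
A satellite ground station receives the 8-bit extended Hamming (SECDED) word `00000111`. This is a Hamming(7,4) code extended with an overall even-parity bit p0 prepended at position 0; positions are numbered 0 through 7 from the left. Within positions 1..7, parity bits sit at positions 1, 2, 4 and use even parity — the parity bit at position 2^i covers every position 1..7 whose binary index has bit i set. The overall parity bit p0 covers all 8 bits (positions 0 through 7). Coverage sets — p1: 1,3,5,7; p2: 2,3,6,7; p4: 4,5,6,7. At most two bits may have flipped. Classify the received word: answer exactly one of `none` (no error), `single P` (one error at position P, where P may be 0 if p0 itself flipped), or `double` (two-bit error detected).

single 4

s1: b1⊕b3⊕b5⊕b7 = 0⊕0⊕1⊕1 = 0
s2: b2⊕b3⊕b6⊕b7 = 0⊕0⊕1⊕1 = 0
s4: b4⊕b5⊕b6⊕b7 = 0⊕1⊕1⊕1 = 1
Syndrome (s4...s1) = 100 → position 4.
Overall parity (XOR of all 8 bits, including p0): 0⊕0⊕0⊕0⊕0⊕1⊕1⊕1 = 1
Overall=1, syndrome position=4 → single-bit error at position 4.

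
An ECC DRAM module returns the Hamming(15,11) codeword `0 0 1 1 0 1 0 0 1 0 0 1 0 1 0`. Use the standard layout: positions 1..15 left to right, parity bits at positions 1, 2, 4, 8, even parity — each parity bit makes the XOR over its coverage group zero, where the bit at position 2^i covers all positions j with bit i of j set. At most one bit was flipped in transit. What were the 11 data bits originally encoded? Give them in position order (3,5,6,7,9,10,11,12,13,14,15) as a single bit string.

s1: b1⊕b3⊕b5⊕b7⊕b9⊕b11⊕b13⊕b15 = 0⊕1⊕0⊕0⊕1⊕0⊕0⊕0 = 0
s2: b2⊕b3⊕b6⊕b7⊕b10⊕b11⊕b14⊕b15 = 0⊕1⊕1⊕0⊕0⊕0⊕1⊕0 = 1
s4: b4⊕b5⊕b6⊕b7⊕b12⊕b13⊕b14⊕b15 = 1⊕0⊕1⊕0⊕1⊕0⊕1⊕0 = 0
s8: b8⊕b9⊕b10⊕b11⊕b12⊕b13⊕b14⊕b15 = 0⊕1⊕0⊕0⊕1⊕0⊕1⊕0 = 1
Syndrome (s8...s1) = 1010 → position 10.
Flip bit 10: corrected codeword = 001101001101010
Data bits at positions 3,5,6,7,9,10,11,12,13,14,15: 10101101010

10101101010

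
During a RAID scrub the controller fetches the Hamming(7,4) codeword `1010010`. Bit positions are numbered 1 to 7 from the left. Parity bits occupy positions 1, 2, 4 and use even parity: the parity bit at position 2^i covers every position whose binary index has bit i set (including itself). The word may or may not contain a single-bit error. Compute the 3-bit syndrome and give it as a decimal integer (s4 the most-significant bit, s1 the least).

s1: b1⊕b3⊕b5⊕b7 = 1⊕1⊕0⊕0 = 0
s2: b2⊕b3⊕b6⊕b7 = 0⊕1⊕1⊕0 = 0
s4: b4⊕b5⊕b6⊕b7 = 0⊕0⊕1⊕0 = 1
Syndrome (s4...s1) = 100 → position 4.

4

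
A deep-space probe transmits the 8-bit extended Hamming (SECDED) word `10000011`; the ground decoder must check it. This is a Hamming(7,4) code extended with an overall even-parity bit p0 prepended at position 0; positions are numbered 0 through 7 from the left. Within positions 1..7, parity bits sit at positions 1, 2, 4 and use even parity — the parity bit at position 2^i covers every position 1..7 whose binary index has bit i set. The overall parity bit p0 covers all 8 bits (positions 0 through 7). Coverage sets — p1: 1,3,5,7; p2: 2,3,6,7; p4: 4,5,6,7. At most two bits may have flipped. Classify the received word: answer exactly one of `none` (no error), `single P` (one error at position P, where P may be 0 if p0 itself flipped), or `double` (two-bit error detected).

s1: b1⊕b3⊕b5⊕b7 = 0⊕0⊕0⊕1 = 1
s2: b2⊕b3⊕b6⊕b7 = 0⊕0⊕1⊕1 = 0
s4: b4⊕b5⊕b6⊕b7 = 0⊕0⊕1⊕1 = 0
Syndrome (s4...s1) = 001 → position 1.
Overall parity (XOR of all 8 bits, including p0): 1⊕0⊕0⊕0⊕0⊕0⊕1⊕1 = 1
Overall=1, syndrome position=1 → single-bit error at position 1.

single 1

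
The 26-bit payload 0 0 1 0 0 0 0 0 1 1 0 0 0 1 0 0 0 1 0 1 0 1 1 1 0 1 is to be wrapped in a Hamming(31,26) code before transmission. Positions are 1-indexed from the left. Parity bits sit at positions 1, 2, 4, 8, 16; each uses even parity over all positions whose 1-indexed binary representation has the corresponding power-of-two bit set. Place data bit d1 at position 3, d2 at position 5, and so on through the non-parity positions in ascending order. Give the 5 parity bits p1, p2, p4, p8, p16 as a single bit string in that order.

Place data bits at non-power-of-two positions: b3=0, b5=0, b6=1, b7=0, b9=0, b10=0, b11=0, b12=0, b13=1, b14=1, b15=0, b17=0, b18=0, b19=1, b20=0, b21=0, b22=0, b23=1, b24=0, b25=1, b26=0, b27=1, b28=1, b29=1, b30=0, b31=1.
p1 = XOR of data positions {3,5,7,9,11,13,15,17,19,21,23,25,27,29,31} = 0⊕0⊕0⊕0⊕0⊕1⊕0⊕0⊕1⊕0⊕1⊕1⊕1⊕1⊕1 = 1
p2 = XOR of data positions {3,6,7,10,11,14,15,18,19,22,23,26,27,30,31} = 0⊕1⊕0⊕0⊕0⊕1⊕0⊕0⊕1⊕0⊕1⊕0⊕1⊕0⊕1 = 0
p4 = XOR of data positions {5,6,7,12,13,14,15,20,21,22,23,28,29,30,31} = 0⊕1⊕0⊕0⊕1⊕1⊕0⊕0⊕0⊕0⊕1⊕1⊕1⊕0⊕1 = 1
p8 = XOR of data positions {9,10,11,12,13,14,15,24,25,26,27,28,29,30,31} = 0⊕0⊕0⊕0⊕1⊕1⊕0⊕0⊕1⊕0⊕1⊕1⊕1⊕0⊕1 = 1
p16 = XOR of data positions {17,18,19,20,21,22,23,24,25,26,27,28,29,30,31} = 0⊕0⊕1⊕0⊕0⊕0⊕1⊕0⊕1⊕0⊕1⊕1⊕1⊕0⊕1 = 1
Parity bits p1,p2,p4,p8,p16 = 10111

10111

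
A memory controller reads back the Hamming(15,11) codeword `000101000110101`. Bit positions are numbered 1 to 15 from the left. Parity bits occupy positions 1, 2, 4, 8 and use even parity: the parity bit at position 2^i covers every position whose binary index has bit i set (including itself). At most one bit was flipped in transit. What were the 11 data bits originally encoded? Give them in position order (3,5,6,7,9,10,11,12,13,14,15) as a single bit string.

00100110101

s1: b1⊕b3⊕b5⊕b7⊕b9⊕b11⊕b13⊕b15 = 0⊕0⊕0⊕0⊕0⊕1⊕1⊕1 = 1
s2: b2⊕b3⊕b6⊕b7⊕b10⊕b11⊕b14⊕b15 = 0⊕0⊕1⊕0⊕1⊕1⊕0⊕1 = 0
s4: b4⊕b5⊕b6⊕b7⊕b12⊕b13⊕b14⊕b15 = 1⊕0⊕1⊕0⊕0⊕1⊕0⊕1 = 0
s8: b8⊕b9⊕b10⊕b11⊕b12⊕b13⊕b14⊕b15 = 0⊕0⊕1⊕1⊕0⊕1⊕0⊕1 = 0
Syndrome (s8...s1) = 0001 → position 1.
Flip bit 1: corrected codeword = 100101000110101
Data bits at positions 3,5,6,7,9,10,11,12,13,14,15: 00100110101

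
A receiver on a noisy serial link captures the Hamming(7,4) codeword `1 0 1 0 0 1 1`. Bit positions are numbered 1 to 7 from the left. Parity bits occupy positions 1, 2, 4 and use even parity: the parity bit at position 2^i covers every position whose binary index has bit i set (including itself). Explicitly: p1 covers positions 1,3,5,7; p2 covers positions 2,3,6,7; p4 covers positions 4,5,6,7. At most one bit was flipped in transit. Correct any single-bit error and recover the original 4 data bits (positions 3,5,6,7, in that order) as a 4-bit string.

0011

s1: b1⊕b3⊕b5⊕b7 = 1⊕1⊕0⊕1 = 1
s2: b2⊕b3⊕b6⊕b7 = 0⊕1⊕1⊕1 = 1
s4: b4⊕b5⊕b6⊕b7 = 0⊕0⊕1⊕1 = 0
Syndrome (s4...s1) = 011 → position 3.
Flip bit 3: corrected codeword = 1000011
Data bits at positions 3,5,6,7: 0011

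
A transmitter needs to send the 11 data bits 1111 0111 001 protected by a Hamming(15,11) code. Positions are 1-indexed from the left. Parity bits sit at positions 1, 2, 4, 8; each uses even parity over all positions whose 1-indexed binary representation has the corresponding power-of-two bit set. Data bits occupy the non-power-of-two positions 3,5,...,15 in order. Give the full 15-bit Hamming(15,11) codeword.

Place data bits at non-power-of-two positions: b3=1, b5=1, b6=1, b7=1, b9=0, b10=1, b11=1, b12=1, b13=0, b14=0, b15=1.
p1 = XOR of data positions {3,5,7,9,11,13,15} = 1⊕1⊕1⊕0⊕1⊕0⊕1 = 1
p2 = XOR of data positions {3,6,7,10,11,14,15} = 1⊕1⊕1⊕1⊕1⊕0⊕1 = 0
p4 = XOR of data positions {5,6,7,12,13,14,15} = 1⊕1⊕1⊕1⊕0⊕0⊕1 = 1
p8 = XOR of data positions {9,10,11,12,13,14,15} = 0⊕1⊕1⊕1⊕0⊕0⊕1 = 0
Codeword b1..b15 = 101111100111001

101111100111001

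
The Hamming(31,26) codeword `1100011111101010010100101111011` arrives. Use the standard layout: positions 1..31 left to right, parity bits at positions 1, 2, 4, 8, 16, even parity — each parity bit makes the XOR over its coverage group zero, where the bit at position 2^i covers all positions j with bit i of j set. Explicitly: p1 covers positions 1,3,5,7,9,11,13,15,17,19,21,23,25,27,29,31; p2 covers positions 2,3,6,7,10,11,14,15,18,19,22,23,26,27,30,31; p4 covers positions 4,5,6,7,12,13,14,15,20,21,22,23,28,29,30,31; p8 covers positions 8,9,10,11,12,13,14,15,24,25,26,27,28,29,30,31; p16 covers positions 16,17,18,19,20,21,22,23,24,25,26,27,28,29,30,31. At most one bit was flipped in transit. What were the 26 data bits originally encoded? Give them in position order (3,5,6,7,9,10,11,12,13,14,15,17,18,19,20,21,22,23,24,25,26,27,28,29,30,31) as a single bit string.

s1: b1⊕b3⊕b5⊕b7⊕b9⊕b11⊕b13⊕b15⊕b17⊕b19⊕b21⊕b23⊕b25⊕b27⊕b29⊕b31 = 1⊕0⊕0⊕1⊕1⊕1⊕1⊕1⊕0⊕0⊕0⊕1⊕1⊕1⊕0⊕1 = 0
s2: b2⊕b3⊕b6⊕b7⊕b10⊕b11⊕b14⊕b15⊕b18⊕b19⊕b22⊕b23⊕b26⊕b27⊕b30⊕b31 = 1⊕0⊕1⊕1⊕1⊕1⊕0⊕1⊕1⊕0⊕0⊕1⊕1⊕1⊕1⊕1 = 0
s4: b4⊕b5⊕b6⊕b7⊕b12⊕b13⊕b14⊕b15⊕b20⊕b21⊕b22⊕b23⊕b28⊕b29⊕b30⊕b31 = 0⊕0⊕1⊕1⊕0⊕1⊕0⊕1⊕1⊕0⊕0⊕1⊕1⊕0⊕1⊕1 = 1
s8: b8⊕b9⊕b10⊕b11⊕b12⊕b13⊕b14⊕b15⊕b24⊕b25⊕b26⊕b27⊕b28⊕b29⊕b30⊕b31 = 1⊕1⊕1⊕1⊕0⊕1⊕0⊕1⊕0⊕1⊕1⊕1⊕1⊕0⊕1⊕1 = 0
s16: b16⊕b17⊕b18⊕b19⊕b20⊕b21⊕b22⊕b23⊕b24⊕b25⊕b26⊕b27⊕b28⊕b29⊕b30⊕b31 = 0⊕0⊕1⊕0⊕1⊕0⊕0⊕1⊕0⊕1⊕1⊕1⊕1⊕0⊕1⊕1 = 1
Syndrome (s16...s1) = 10100 → position 20.
Flip bit 20: corrected codeword = 1100011111101010010000101111011
Data bits at positions 3,5,6,7,9,10,11,12,13,14,15,17,18,19,20,21,22,23,24,25,26,27,28,29,30,31: 00111110101010000101111011

00111110101010000101111011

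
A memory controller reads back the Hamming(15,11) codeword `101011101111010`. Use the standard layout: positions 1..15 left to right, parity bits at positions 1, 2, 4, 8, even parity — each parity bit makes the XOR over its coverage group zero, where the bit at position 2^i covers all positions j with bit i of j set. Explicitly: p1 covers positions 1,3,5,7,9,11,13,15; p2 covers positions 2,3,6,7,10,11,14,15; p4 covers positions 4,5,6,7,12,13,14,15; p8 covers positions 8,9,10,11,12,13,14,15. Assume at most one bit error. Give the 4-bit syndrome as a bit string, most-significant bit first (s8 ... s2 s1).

s1: b1⊕b3⊕b5⊕b7⊕b9⊕b11⊕b13⊕b15 = 1⊕1⊕1⊕1⊕1⊕1⊕0⊕0 = 0
s2: b2⊕b3⊕b6⊕b7⊕b10⊕b11⊕b14⊕b15 = 0⊕1⊕1⊕1⊕1⊕1⊕1⊕0 = 0
s4: b4⊕b5⊕b6⊕b7⊕b12⊕b13⊕b14⊕b15 = 0⊕1⊕1⊕1⊕1⊕0⊕1⊕0 = 1
s8: b8⊕b9⊕b10⊕b11⊕b12⊕b13⊕b14⊕b15 = 0⊕1⊕1⊕1⊕1⊕0⊕1⊕0 = 1
Syndrome (s8...s1) = 1100 → position 12.

1100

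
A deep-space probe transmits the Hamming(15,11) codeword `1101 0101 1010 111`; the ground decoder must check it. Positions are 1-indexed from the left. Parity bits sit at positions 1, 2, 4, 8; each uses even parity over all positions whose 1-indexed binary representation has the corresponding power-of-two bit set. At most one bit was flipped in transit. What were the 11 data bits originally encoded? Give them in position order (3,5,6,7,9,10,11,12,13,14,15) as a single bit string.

00111010111

s1: b1⊕b3⊕b5⊕b7⊕b9⊕b11⊕b13⊕b15 = 1⊕0⊕0⊕0⊕1⊕1⊕1⊕1 = 1
s2: b2⊕b3⊕b6⊕b7⊕b10⊕b11⊕b14⊕b15 = 1⊕0⊕1⊕0⊕0⊕1⊕1⊕1 = 1
s4: b4⊕b5⊕b6⊕b7⊕b12⊕b13⊕b14⊕b15 = 1⊕0⊕1⊕0⊕0⊕1⊕1⊕1 = 1
s8: b8⊕b9⊕b10⊕b11⊕b12⊕b13⊕b14⊕b15 = 1⊕1⊕0⊕1⊕0⊕1⊕1⊕1 = 0
Syndrome (s8...s1) = 0111 → position 7.
Flip bit 7: corrected codeword = 110101111010111
Data bits at positions 3,5,6,7,9,10,11,12,13,14,15: 00111010111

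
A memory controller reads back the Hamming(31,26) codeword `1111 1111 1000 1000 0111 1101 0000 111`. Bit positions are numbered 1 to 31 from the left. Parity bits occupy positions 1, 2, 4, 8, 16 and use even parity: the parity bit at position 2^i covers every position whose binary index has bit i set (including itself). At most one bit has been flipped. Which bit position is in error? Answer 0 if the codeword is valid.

s1: b1⊕b3⊕b5⊕b7⊕b9⊕b11⊕b13⊕b15⊕b17⊕b19⊕b21⊕b23⊕b25⊕b27⊕b29⊕b31 = 1⊕1⊕1⊕1⊕1⊕0⊕1⊕0⊕0⊕1⊕1⊕0⊕0⊕0⊕1⊕1 = 0
s2: b2⊕b3⊕b6⊕b7⊕b10⊕b11⊕b14⊕b15⊕b18⊕b19⊕b22⊕b23⊕b26⊕b27⊕b30⊕b31 = 1⊕1⊕1⊕1⊕0⊕0⊕0⊕0⊕1⊕1⊕1⊕0⊕0⊕0⊕1⊕1 = 1
s4: b4⊕b5⊕b6⊕b7⊕b12⊕b13⊕b14⊕b15⊕b20⊕b21⊕b22⊕b23⊕b28⊕b29⊕b30⊕b31 = 1⊕1⊕1⊕1⊕0⊕1⊕0⊕0⊕1⊕1⊕1⊕0⊕0⊕1⊕1⊕1 = 1
s8: b8⊕b9⊕b10⊕b11⊕b12⊕b13⊕b14⊕b15⊕b24⊕b25⊕b26⊕b27⊕b28⊕b29⊕b30⊕b31 = 1⊕1⊕0⊕0⊕0⊕1⊕0⊕0⊕1⊕0⊕0⊕0⊕0⊕1⊕1⊕1 = 1
s16: b16⊕b17⊕b18⊕b19⊕b20⊕b21⊕b22⊕b23⊕b24⊕b25⊕b26⊕b27⊕b28⊕b29⊕b30⊕b31 = 0⊕0⊕1⊕1⊕1⊕1⊕1⊕0⊕1⊕0⊕0⊕0⊕0⊕1⊕1⊕1 = 1
Syndrome (s16...s1) = 11110 → position 30.

30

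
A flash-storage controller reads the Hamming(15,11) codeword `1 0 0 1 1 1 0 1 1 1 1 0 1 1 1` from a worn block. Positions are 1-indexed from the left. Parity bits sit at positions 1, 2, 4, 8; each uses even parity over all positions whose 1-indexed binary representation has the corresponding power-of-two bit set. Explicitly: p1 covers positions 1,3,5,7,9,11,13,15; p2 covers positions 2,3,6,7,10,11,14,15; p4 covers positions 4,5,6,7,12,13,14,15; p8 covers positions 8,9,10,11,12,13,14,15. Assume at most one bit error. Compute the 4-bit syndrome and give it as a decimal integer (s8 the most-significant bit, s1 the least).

s1: b1⊕b3⊕b5⊕b7⊕b9⊕b11⊕b13⊕b15 = 1⊕0⊕1⊕0⊕1⊕1⊕1⊕1 = 0
s2: b2⊕b3⊕b6⊕b7⊕b10⊕b11⊕b14⊕b15 = 0⊕0⊕1⊕0⊕1⊕1⊕1⊕1 = 1
s4: b4⊕b5⊕b6⊕b7⊕b12⊕b13⊕b14⊕b15 = 1⊕1⊕1⊕0⊕0⊕1⊕1⊕1 = 0
s8: b8⊕b9⊕b10⊕b11⊕b12⊕b13⊕b14⊕b15 = 1⊕1⊕1⊕1⊕0⊕1⊕1⊕1 = 1
Syndrome (s8...s1) = 1010 → position 10.

10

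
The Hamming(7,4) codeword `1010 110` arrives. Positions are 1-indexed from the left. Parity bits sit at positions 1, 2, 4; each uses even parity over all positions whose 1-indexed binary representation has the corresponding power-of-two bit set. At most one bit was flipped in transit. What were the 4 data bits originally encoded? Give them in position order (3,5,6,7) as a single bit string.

s1: b1⊕b3⊕b5⊕b7 = 1⊕1⊕1⊕0 = 1
s2: b2⊕b3⊕b6⊕b7 = 0⊕1⊕1⊕0 = 0
s4: b4⊕b5⊕b6⊕b7 = 0⊕1⊕1⊕0 = 0
Syndrome (s4...s1) = 001 → position 1.
Flip bit 1: corrected codeword = 0010110
Data bits at positions 3,5,6,7: 1110

1110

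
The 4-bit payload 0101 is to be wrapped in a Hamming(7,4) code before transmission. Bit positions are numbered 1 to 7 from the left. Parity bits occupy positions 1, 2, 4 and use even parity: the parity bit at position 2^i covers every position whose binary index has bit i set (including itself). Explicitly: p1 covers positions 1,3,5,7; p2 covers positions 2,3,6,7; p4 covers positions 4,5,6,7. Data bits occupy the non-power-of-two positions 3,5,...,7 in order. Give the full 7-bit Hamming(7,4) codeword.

Place data bits at non-power-of-two positions: b3=0, b5=1, b6=0, b7=1.
p1 = XOR of data positions {3,5,7} = 0⊕1⊕1 = 0
p2 = XOR of data positions {3,6,7} = 0⊕0⊕1 = 1
p4 = XOR of data positions {5,6,7} = 1⊕0⊕1 = 0
Codeword b1..b7 = 0100101

0100101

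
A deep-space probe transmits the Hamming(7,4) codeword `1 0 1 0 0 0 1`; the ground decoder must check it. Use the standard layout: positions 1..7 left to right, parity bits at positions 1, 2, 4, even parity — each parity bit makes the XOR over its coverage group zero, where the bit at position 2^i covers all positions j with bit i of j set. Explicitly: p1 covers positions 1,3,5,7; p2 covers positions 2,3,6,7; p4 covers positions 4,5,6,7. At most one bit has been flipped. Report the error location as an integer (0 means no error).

5

s1: b1⊕b3⊕b5⊕b7 = 1⊕1⊕0⊕1 = 1
s2: b2⊕b3⊕b6⊕b7 = 0⊕1⊕0⊕1 = 0
s4: b4⊕b5⊕b6⊕b7 = 0⊕0⊕0⊕1 = 1
Syndrome (s4...s1) = 101 → position 5.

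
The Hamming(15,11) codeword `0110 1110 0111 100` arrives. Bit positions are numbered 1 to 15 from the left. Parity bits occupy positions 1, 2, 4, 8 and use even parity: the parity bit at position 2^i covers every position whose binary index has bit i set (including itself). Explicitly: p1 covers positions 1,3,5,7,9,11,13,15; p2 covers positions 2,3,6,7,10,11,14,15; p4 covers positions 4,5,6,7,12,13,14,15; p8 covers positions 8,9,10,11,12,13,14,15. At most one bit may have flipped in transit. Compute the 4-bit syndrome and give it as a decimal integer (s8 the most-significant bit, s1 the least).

5

s1: b1⊕b3⊕b5⊕b7⊕b9⊕b11⊕b13⊕b15 = 0⊕1⊕1⊕1⊕0⊕1⊕1⊕0 = 1
s2: b2⊕b3⊕b6⊕b7⊕b10⊕b11⊕b14⊕b15 = 1⊕1⊕1⊕1⊕1⊕1⊕0⊕0 = 0
s4: b4⊕b5⊕b6⊕b7⊕b12⊕b13⊕b14⊕b15 = 0⊕1⊕1⊕1⊕1⊕1⊕0⊕0 = 1
s8: b8⊕b9⊕b10⊕b11⊕b12⊕b13⊕b14⊕b15 = 0⊕0⊕1⊕1⊕1⊕1⊕0⊕0 = 0
Syndrome (s8...s1) = 0101 → position 5.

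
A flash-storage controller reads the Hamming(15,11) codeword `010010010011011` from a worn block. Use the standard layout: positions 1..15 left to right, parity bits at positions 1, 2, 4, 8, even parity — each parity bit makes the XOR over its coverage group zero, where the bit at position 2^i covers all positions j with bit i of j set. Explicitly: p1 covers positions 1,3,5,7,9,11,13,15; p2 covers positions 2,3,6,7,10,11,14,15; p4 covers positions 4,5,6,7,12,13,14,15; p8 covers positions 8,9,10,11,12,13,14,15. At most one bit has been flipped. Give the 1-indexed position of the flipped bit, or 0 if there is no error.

s1: b1⊕b3⊕b5⊕b7⊕b9⊕b11⊕b13⊕b15 = 0⊕0⊕1⊕0⊕0⊕1⊕0⊕1 = 1
s2: b2⊕b3⊕b6⊕b7⊕b10⊕b11⊕b14⊕b15 = 1⊕0⊕0⊕0⊕0⊕1⊕1⊕1 = 0
s4: b4⊕b5⊕b6⊕b7⊕b12⊕b13⊕b14⊕b15 = 0⊕1⊕0⊕0⊕1⊕0⊕1⊕1 = 0
s8: b8⊕b9⊕b10⊕b11⊕b12⊕b13⊕b14⊕b15 = 1⊕0⊕0⊕1⊕1⊕0⊕1⊕1 = 1
Syndrome (s8...s1) = 1001 → position 9.

9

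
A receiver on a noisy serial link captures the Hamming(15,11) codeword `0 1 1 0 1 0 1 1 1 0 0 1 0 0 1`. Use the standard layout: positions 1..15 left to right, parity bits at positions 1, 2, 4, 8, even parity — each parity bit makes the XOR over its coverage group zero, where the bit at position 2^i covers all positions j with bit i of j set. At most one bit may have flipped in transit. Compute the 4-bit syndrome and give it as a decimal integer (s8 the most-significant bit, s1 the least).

1

s1: b1⊕b3⊕b5⊕b7⊕b9⊕b11⊕b13⊕b15 = 0⊕1⊕1⊕1⊕1⊕0⊕0⊕1 = 1
s2: b2⊕b3⊕b6⊕b7⊕b10⊕b11⊕b14⊕b15 = 1⊕1⊕0⊕1⊕0⊕0⊕0⊕1 = 0
s4: b4⊕b5⊕b6⊕b7⊕b12⊕b13⊕b14⊕b15 = 0⊕1⊕0⊕1⊕1⊕0⊕0⊕1 = 0
s8: b8⊕b9⊕b10⊕b11⊕b12⊕b13⊕b14⊕b15 = 1⊕1⊕0⊕0⊕1⊕0⊕0⊕1 = 0
Syndrome (s8...s1) = 0001 → position 1.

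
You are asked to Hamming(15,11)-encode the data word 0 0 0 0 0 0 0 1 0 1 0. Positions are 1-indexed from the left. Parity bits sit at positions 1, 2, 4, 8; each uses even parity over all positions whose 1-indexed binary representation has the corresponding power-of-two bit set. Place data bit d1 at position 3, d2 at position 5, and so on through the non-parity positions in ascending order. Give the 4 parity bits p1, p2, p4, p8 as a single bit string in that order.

0100

Place data bits at non-power-of-two positions: b3=0, b5=0, b6=0, b7=0, b9=0, b10=0, b11=0, b12=1, b13=0, b14=1, b15=0.
p1 = XOR of data positions {3,5,7,9,11,13,15} = 0⊕0⊕0⊕0⊕0⊕0⊕0 = 0
p2 = XOR of data positions {3,6,7,10,11,14,15} = 0⊕0⊕0⊕0⊕0⊕1⊕0 = 1
p4 = XOR of data positions {5,6,7,12,13,14,15} = 0⊕0⊕0⊕1⊕0⊕1⊕0 = 0
p8 = XOR of data positions {9,10,11,12,13,14,15} = 0⊕0⊕0⊕1⊕0⊕1⊕0 = 0
Parity bits p1,p2,p4,p8 = 0100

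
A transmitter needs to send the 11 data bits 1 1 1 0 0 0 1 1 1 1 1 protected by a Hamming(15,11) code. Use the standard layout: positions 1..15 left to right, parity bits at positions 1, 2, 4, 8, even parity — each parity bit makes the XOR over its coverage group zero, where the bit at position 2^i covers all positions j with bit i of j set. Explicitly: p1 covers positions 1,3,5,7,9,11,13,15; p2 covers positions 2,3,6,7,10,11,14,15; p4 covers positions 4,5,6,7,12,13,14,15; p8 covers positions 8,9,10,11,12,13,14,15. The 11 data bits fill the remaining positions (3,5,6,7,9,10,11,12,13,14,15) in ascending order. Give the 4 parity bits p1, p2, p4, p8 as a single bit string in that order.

Place data bits at non-power-of-two positions: b3=1, b5=1, b6=1, b7=0, b9=0, b10=0, b11=1, b12=1, b13=1, b14=1, b15=1.
p1 = XOR of data positions {3,5,7,9,11,13,15} = 1⊕1⊕0⊕0⊕1⊕1⊕1 = 1
p2 = XOR of data positions {3,6,7,10,11,14,15} = 1⊕1⊕0⊕0⊕1⊕1⊕1 = 1
p4 = XOR of data positions {5,6,7,12,13,14,15} = 1⊕1⊕0⊕1⊕1⊕1⊕1 = 0
p8 = XOR of data positions {9,10,11,12,13,14,15} = 0⊕0⊕1⊕1⊕1⊕1⊕1 = 1
Parity bits p1,p2,p4,p8 = 1101

1101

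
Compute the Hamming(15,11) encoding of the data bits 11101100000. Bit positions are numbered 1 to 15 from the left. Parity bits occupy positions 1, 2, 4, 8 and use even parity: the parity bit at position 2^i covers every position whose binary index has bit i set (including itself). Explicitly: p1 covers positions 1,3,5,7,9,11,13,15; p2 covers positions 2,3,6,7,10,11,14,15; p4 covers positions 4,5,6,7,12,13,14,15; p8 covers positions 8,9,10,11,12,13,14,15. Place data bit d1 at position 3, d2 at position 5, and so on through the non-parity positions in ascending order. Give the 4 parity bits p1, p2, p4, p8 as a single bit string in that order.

Place data bits at non-power-of-two positions: b3=1, b5=1, b6=1, b7=0, b9=1, b10=1, b11=0, b12=0, b13=0, b14=0, b15=0.
p1 = XOR of data positions {3,5,7,9,11,13,15} = 1⊕1⊕0⊕1⊕0⊕0⊕0 = 1
p2 = XOR of data positions {3,6,7,10,11,14,15} = 1⊕1⊕0⊕1⊕0⊕0⊕0 = 1
p4 = XOR of data positions {5,6,7,12,13,14,15} = 1⊕1⊕0⊕0⊕0⊕0⊕0 = 0
p8 = XOR of data positions {9,10,11,12,13,14,15} = 1⊕1⊕0⊕0⊕0⊕0⊕0 = 0
Parity bits p1,p2,p4,p8 = 1100

1100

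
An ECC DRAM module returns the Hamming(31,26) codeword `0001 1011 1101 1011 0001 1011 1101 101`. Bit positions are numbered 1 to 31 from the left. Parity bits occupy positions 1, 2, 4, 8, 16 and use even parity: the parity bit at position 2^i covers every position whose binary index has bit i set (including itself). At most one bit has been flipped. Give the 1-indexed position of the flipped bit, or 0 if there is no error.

0

s1: b1⊕b3⊕b5⊕b7⊕b9⊕b11⊕b13⊕b15⊕b17⊕b19⊕b21⊕b23⊕b25⊕b27⊕b29⊕b31 = 0⊕0⊕1⊕1⊕1⊕0⊕1⊕1⊕0⊕0⊕1⊕1⊕1⊕0⊕1⊕1 = 0
s2: b2⊕b3⊕b6⊕b7⊕b10⊕b11⊕b14⊕b15⊕b18⊕b19⊕b22⊕b23⊕b26⊕b27⊕b30⊕b31 = 0⊕0⊕0⊕1⊕1⊕0⊕0⊕1⊕0⊕0⊕0⊕1⊕1⊕0⊕0⊕1 = 0
s4: b4⊕b5⊕b6⊕b7⊕b12⊕b13⊕b14⊕b15⊕b20⊕b21⊕b22⊕b23⊕b28⊕b29⊕b30⊕b31 = 1⊕1⊕0⊕1⊕1⊕1⊕0⊕1⊕1⊕1⊕0⊕1⊕1⊕1⊕0⊕1 = 0
s8: b8⊕b9⊕b10⊕b11⊕b12⊕b13⊕b14⊕b15⊕b24⊕b25⊕b26⊕b27⊕b28⊕b29⊕b30⊕b31 = 1⊕1⊕1⊕0⊕1⊕1⊕0⊕1⊕1⊕1⊕1⊕0⊕1⊕1⊕0⊕1 = 0
s16: b16⊕b17⊕b18⊕b19⊕b20⊕b21⊕b22⊕b23⊕b24⊕b25⊕b26⊕b27⊕b28⊕b29⊕b30⊕b31 = 1⊕0⊕0⊕0⊕1⊕1⊕0⊕1⊕1⊕1⊕1⊕0⊕1⊕1⊕0⊕1 = 0
Syndrome (s16...s1) = 00000 → position 0 (no error).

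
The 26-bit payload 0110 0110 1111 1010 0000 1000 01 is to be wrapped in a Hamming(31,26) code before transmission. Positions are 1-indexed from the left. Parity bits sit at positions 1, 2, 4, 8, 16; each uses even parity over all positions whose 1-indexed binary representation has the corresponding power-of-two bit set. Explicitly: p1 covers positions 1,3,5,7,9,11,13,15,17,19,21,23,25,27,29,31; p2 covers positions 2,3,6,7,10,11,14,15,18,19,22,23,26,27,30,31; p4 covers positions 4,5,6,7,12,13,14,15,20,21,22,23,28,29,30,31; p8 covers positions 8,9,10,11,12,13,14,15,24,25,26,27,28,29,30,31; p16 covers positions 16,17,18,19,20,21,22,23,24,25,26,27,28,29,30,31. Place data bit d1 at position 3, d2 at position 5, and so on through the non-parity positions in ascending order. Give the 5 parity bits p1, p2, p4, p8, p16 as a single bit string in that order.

00111

Place data bits at non-power-of-two positions: b3=0, b5=1, b6=1, b7=0, b9=0, b10=1, b11=1, b12=0, b13=1, b14=1, b15=1, b17=1, b18=1, b19=0, b20=1, b21=0, b22=0, b23=0, b24=0, b25=0, b26=1, b27=0, b28=0, b29=0, b30=0, b31=1.
p1 = XOR of data positions {3,5,7,9,11,13,15,17,19,21,23,25,27,29,31} = 0⊕1⊕0⊕0⊕1⊕1⊕1⊕1⊕0⊕0⊕0⊕0⊕0⊕0⊕1 = 0
p2 = XOR of data positions {3,6,7,10,11,14,15,18,19,22,23,26,27,30,31} = 0⊕1⊕0⊕1⊕1⊕1⊕1⊕1⊕0⊕0⊕0⊕1⊕0⊕0⊕1 = 0
p4 = XOR of data positions {5,6,7,12,13,14,15,20,21,22,23,28,29,30,31} = 1⊕1⊕0⊕0⊕1⊕1⊕1⊕1⊕0⊕0⊕0⊕0⊕0⊕0⊕1 = 1
p8 = XOR of data positions {9,10,11,12,13,14,15,24,25,26,27,28,29,30,31} = 0⊕1⊕1⊕0⊕1⊕1⊕1⊕0⊕0⊕1⊕0⊕0⊕0⊕0⊕1 = 1
p16 = XOR of data positions {17,18,19,20,21,22,23,24,25,26,27,28,29,30,31} = 1⊕1⊕0⊕1⊕0⊕0⊕0⊕0⊕0⊕1⊕0⊕0⊕0⊕0⊕1 = 1
Parity bits p1,p2,p4,p8,p16 = 00111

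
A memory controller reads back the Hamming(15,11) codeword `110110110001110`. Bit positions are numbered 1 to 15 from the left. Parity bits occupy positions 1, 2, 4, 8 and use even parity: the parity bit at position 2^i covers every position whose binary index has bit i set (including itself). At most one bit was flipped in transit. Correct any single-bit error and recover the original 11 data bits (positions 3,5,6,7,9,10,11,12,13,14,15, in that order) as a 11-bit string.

s1: b1⊕b3⊕b5⊕b7⊕b9⊕b11⊕b13⊕b15 = 1⊕0⊕1⊕1⊕0⊕0⊕1⊕0 = 0
s2: b2⊕b3⊕b6⊕b7⊕b10⊕b11⊕b14⊕b15 = 1⊕0⊕0⊕1⊕0⊕0⊕1⊕0 = 1
s4: b4⊕b5⊕b6⊕b7⊕b12⊕b13⊕b14⊕b15 = 1⊕1⊕0⊕1⊕1⊕1⊕1⊕0 = 0
s8: b8⊕b9⊕b10⊕b11⊕b12⊕b13⊕b14⊕b15 = 1⊕0⊕0⊕0⊕1⊕1⊕1⊕0 = 0
Syndrome (s8...s1) = 0010 → position 2.
Flip bit 2: corrected codeword = 100110110001110
Data bits at positions 3,5,6,7,9,10,11,12,13,14,15: 01010001110

01010001110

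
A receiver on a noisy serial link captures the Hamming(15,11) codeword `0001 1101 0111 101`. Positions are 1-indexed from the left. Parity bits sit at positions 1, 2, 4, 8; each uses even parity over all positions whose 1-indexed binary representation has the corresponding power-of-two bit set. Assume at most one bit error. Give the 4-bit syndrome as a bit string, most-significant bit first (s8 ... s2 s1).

0000

s1: b1⊕b3⊕b5⊕b7⊕b9⊕b11⊕b13⊕b15 = 0⊕0⊕1⊕0⊕0⊕1⊕1⊕1 = 0
s2: b2⊕b3⊕b6⊕b7⊕b10⊕b11⊕b14⊕b15 = 0⊕0⊕1⊕0⊕1⊕1⊕0⊕1 = 0
s4: b4⊕b5⊕b6⊕b7⊕b12⊕b13⊕b14⊕b15 = 1⊕1⊕1⊕0⊕1⊕1⊕0⊕1 = 0
s8: b8⊕b9⊕b10⊕b11⊕b12⊕b13⊕b14⊕b15 = 1⊕0⊕1⊕1⊕1⊕1⊕0⊕1 = 0
Syndrome (s8...s1) = 0000 → position 0 (no error).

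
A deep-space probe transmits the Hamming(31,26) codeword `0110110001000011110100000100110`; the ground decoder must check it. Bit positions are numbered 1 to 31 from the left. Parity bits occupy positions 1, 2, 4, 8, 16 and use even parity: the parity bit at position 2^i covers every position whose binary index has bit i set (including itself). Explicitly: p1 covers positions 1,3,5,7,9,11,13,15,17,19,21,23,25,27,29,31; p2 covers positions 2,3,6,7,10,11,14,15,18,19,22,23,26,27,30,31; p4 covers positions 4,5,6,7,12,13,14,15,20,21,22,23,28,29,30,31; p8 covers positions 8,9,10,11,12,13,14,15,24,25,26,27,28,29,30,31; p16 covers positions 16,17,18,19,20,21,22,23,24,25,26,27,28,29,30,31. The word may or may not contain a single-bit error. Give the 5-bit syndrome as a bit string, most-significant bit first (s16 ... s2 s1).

s1: b1⊕b3⊕b5⊕b7⊕b9⊕b11⊕b13⊕b15⊕b17⊕b19⊕b21⊕b23⊕b25⊕b27⊕b29⊕b31 = 0⊕1⊕1⊕0⊕0⊕0⊕0⊕1⊕1⊕0⊕0⊕0⊕0⊕0⊕1⊕0 = 1
s2: b2⊕b3⊕b6⊕b7⊕b10⊕b11⊕b14⊕b15⊕b18⊕b19⊕b22⊕b23⊕b26⊕b27⊕b30⊕b31 = 1⊕1⊕1⊕0⊕1⊕0⊕0⊕1⊕1⊕0⊕0⊕0⊕1⊕0⊕1⊕0 = 0
s4: b4⊕b5⊕b6⊕b7⊕b12⊕b13⊕b14⊕b15⊕b20⊕b21⊕b22⊕b23⊕b28⊕b29⊕b30⊕b31 = 0⊕1⊕1⊕0⊕0⊕0⊕0⊕1⊕1⊕0⊕0⊕0⊕0⊕1⊕1⊕0 = 0
s8: b8⊕b9⊕b10⊕b11⊕b12⊕b13⊕b14⊕b15⊕b24⊕b25⊕b26⊕b27⊕b28⊕b29⊕b30⊕b31 = 0⊕0⊕1⊕0⊕0⊕0⊕0⊕1⊕0⊕0⊕1⊕0⊕0⊕1⊕1⊕0 = 1
s16: b16⊕b17⊕b18⊕b19⊕b20⊕b21⊕b22⊕b23⊕b24⊕b25⊕b26⊕b27⊕b28⊕b29⊕b30⊕b31 = 1⊕1⊕1⊕0⊕1⊕0⊕0⊕0⊕0⊕0⊕1⊕0⊕0⊕1⊕1⊕0 = 1
Syndrome (s16...s1) = 11001 → position 25.

11001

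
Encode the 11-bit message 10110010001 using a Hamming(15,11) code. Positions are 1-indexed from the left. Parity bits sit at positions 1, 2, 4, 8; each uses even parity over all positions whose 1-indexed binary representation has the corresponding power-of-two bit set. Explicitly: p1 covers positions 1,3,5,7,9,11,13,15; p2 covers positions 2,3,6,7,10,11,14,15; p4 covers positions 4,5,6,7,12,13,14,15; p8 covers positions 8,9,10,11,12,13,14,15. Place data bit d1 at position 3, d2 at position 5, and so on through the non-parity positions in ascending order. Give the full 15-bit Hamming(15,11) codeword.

Place data bits at non-power-of-two positions: b3=1, b5=0, b6=1, b7=1, b9=0, b10=0, b11=1, b12=0, b13=0, b14=0, b15=1.
p1 = XOR of data positions {3,5,7,9,11,13,15} = 1⊕0⊕1⊕0⊕1⊕0⊕1 = 0
p2 = XOR of data positions {3,6,7,10,11,14,15} = 1⊕1⊕1⊕0⊕1⊕0⊕1 = 1
p4 = XOR of data positions {5,6,7,12,13,14,15} = 0⊕1⊕1⊕0⊕0⊕0⊕1 = 1
p8 = XOR of data positions {9,10,11,12,13,14,15} = 0⊕0⊕1⊕0⊕0⊕0⊕1 = 0
Codeword b1..b15 = 011101100010001

011101100010001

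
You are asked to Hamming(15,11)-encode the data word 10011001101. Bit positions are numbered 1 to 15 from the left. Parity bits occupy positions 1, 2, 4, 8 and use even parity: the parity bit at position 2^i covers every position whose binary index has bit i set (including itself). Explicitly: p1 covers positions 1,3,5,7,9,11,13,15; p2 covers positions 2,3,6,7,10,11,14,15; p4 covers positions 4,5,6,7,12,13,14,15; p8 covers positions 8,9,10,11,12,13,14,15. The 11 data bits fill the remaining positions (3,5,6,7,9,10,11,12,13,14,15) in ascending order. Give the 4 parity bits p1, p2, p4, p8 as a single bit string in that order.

1100

Place data bits at non-power-of-two positions: b3=1, b5=0, b6=0, b7=1, b9=1, b10=0, b11=0, b12=1, b13=1, b14=0, b15=1.
p1 = XOR of data positions {3,5,7,9,11,13,15} = 1⊕0⊕1⊕1⊕0⊕1⊕1 = 1
p2 = XOR of data positions {3,6,7,10,11,14,15} = 1⊕0⊕1⊕0⊕0⊕0⊕1 = 1
p4 = XOR of data positions {5,6,7,12,13,14,15} = 0⊕0⊕1⊕1⊕1⊕0⊕1 = 0
p8 = XOR of data positions {9,10,11,12,13,14,15} = 1⊕0⊕0⊕1⊕1⊕0⊕1 = 0
Parity bits p1,p2,p4,p8 = 1100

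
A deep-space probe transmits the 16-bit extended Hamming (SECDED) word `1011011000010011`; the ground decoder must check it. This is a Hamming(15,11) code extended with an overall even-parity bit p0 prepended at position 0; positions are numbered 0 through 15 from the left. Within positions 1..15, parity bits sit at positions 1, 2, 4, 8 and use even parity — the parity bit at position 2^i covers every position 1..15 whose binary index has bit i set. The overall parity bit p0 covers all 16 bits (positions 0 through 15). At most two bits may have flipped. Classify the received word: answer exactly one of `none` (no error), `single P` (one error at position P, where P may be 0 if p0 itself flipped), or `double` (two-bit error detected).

double

s1: b1⊕b3⊕b5⊕b7⊕b9⊕b11⊕b13⊕b15 = 0⊕1⊕1⊕0⊕0⊕1⊕0⊕1 = 0
s2: b2⊕b3⊕b6⊕b7⊕b10⊕b11⊕b14⊕b15 = 1⊕1⊕1⊕0⊕0⊕1⊕1⊕1 = 0
s4: b4⊕b5⊕b6⊕b7⊕b12⊕b13⊕b14⊕b15 = 0⊕1⊕1⊕0⊕0⊕0⊕1⊕1 = 0
s8: b8⊕b9⊕b10⊕b11⊕b12⊕b13⊕b14⊕b15 = 0⊕0⊕0⊕1⊕0⊕0⊕1⊕1 = 1
Syndrome (s8...s1) = 1000 → position 8.
Overall parity (XOR of all 16 bits, including p0): 1⊕0⊕1⊕1⊕0⊕1⊕1⊕0⊕0⊕0⊕0⊕1⊕0⊕0⊕1⊕1 = 0
Overall=0, syndrome position=8 → double-bit error detected (uncorrectable).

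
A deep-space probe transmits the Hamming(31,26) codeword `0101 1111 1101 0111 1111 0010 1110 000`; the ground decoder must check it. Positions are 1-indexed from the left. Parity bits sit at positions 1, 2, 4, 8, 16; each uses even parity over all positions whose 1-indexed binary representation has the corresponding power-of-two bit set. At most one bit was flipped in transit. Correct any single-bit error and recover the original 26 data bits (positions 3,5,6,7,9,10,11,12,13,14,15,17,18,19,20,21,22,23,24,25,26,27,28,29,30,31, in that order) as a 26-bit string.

01111101011111100101110001

s1: b1⊕b3⊕b5⊕b7⊕b9⊕b11⊕b13⊕b15⊕b17⊕b19⊕b21⊕b23⊕b25⊕b27⊕b29⊕b31 = 0⊕0⊕1⊕1⊕1⊕0⊕0⊕1⊕1⊕1⊕0⊕1⊕1⊕1⊕0⊕0 = 1
s2: b2⊕b3⊕b6⊕b7⊕b10⊕b11⊕b14⊕b15⊕b18⊕b19⊕b22⊕b23⊕b26⊕b27⊕b30⊕b31 = 1⊕0⊕1⊕1⊕1⊕0⊕1⊕1⊕1⊕1⊕0⊕1⊕1⊕1⊕0⊕0 = 1
s4: b4⊕b5⊕b6⊕b7⊕b12⊕b13⊕b14⊕b15⊕b20⊕b21⊕b22⊕b23⊕b28⊕b29⊕b30⊕b31 = 1⊕1⊕1⊕1⊕1⊕0⊕1⊕1⊕1⊕0⊕0⊕1⊕0⊕0⊕0⊕0 = 1
s8: b8⊕b9⊕b10⊕b11⊕b12⊕b13⊕b14⊕b15⊕b24⊕b25⊕b26⊕b27⊕b28⊕b29⊕b30⊕b31 = 1⊕1⊕1⊕0⊕1⊕0⊕1⊕1⊕0⊕1⊕1⊕1⊕0⊕0⊕0⊕0 = 1
s16: b16⊕b17⊕b18⊕b19⊕b20⊕b21⊕b22⊕b23⊕b24⊕b25⊕b26⊕b27⊕b28⊕b29⊕b30⊕b31 = 1⊕1⊕1⊕1⊕1⊕0⊕0⊕1⊕0⊕1⊕1⊕1⊕0⊕0⊕0⊕0 = 1
Syndrome (s16...s1) = 11111 → position 31.
Flip bit 31: corrected codeword = 0101111111010111111100101110001
Data bits at positions 3,5,6,7,9,10,11,12,13,14,15,17,18,19,20,21,22,23,24,25,26,27,28,29,30,31: 01111101011111100101110001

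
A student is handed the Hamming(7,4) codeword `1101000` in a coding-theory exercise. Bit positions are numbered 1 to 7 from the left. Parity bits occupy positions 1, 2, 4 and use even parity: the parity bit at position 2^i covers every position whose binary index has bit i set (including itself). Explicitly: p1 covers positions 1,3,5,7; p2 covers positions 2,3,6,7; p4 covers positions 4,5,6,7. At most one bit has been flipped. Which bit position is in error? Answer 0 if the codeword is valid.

7

s1: b1⊕b3⊕b5⊕b7 = 1⊕0⊕0⊕0 = 1
s2: b2⊕b3⊕b6⊕b7 = 1⊕0⊕0⊕0 = 1
s4: b4⊕b5⊕b6⊕b7 = 1⊕0⊕0⊕0 = 1
Syndrome (s4...s1) = 111 → position 7.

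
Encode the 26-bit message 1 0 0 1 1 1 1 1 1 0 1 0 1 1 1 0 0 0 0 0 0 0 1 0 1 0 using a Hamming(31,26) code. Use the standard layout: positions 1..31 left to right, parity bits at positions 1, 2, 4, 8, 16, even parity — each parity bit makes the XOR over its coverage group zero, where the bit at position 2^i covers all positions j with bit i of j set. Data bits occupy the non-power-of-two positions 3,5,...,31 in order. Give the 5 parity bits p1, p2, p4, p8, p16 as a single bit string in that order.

Place data bits at non-power-of-two positions: b3=1, b5=0, b6=0, b7=1, b9=1, b10=1, b11=1, b12=1, b13=1, b14=0, b15=1, b17=0, b18=1, b19=1, b20=1, b21=0, b22=0, b23=0, b24=0, b25=0, b26=0, b27=0, b28=1, b29=0, b30=1, b31=0.
p1 = XOR of data positions {3,5,7,9,11,13,15,17,19,21,23,25,27,29,31} = 1⊕0⊕1⊕1⊕1⊕1⊕1⊕0⊕1⊕0⊕0⊕0⊕0⊕0⊕0 = 1
p2 = XOR of data positions {3,6,7,10,11,14,15,18,19,22,23,26,27,30,31} = 1⊕0⊕1⊕1⊕1⊕0⊕1⊕1⊕1⊕0⊕0⊕0⊕0⊕1⊕0 = 0
p4 = XOR of data positions {5,6,7,12,13,14,15,20,21,22,23,28,29,30,31} = 0⊕0⊕1⊕1⊕1⊕0⊕1⊕1⊕0⊕0⊕0⊕1⊕0⊕1⊕0 = 1
p8 = XOR of data positions {9,10,11,12,13,14,15,24,25,26,27,28,29,30,31} = 1⊕1⊕1⊕1⊕1⊕0⊕1⊕0⊕0⊕0⊕0⊕1⊕0⊕1⊕0 = 0
p16 = XOR of data positions {17,18,19,20,21,22,23,24,25,26,27,28,29,30,31} = 0⊕1⊕1⊕1⊕0⊕0⊕0⊕0⊕0⊕0⊕0⊕1⊕0⊕1⊕0 = 1
Parity bits p1,p2,p4,p8,p16 = 10101

10101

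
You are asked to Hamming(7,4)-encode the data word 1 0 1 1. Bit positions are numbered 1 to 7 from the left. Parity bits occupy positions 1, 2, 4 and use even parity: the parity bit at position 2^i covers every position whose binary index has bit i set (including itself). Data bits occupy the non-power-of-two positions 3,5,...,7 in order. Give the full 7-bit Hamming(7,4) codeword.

Place data bits at non-power-of-two positions: b3=1, b5=0, b6=1, b7=1.
p1 = XOR of data positions {3,5,7} = 1⊕0⊕1 = 0
p2 = XOR of data positions {3,6,7} = 1⊕1⊕1 = 1
p4 = XOR of data positions {5,6,7} = 0⊕1⊕1 = 0
Codeword b1..b7 = 0110011

0110011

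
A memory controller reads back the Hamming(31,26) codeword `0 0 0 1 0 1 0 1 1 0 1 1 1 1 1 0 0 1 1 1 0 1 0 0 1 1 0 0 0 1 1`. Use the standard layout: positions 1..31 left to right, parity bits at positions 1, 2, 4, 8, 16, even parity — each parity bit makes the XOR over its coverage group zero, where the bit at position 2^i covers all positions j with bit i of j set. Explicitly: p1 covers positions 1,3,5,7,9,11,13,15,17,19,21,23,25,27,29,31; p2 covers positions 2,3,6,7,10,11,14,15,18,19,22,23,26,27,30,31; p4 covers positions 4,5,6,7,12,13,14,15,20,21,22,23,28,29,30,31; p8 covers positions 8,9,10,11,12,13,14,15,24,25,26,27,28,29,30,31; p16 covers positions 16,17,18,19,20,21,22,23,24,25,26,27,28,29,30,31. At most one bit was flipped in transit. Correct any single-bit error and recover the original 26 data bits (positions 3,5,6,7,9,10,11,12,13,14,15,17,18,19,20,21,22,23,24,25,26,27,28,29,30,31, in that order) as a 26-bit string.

s1: b1⊕b3⊕b5⊕b7⊕b9⊕b11⊕b13⊕b15⊕b17⊕b19⊕b21⊕b23⊕b25⊕b27⊕b29⊕b31 = 0⊕0⊕0⊕0⊕1⊕1⊕1⊕1⊕0⊕1⊕0⊕0⊕1⊕0⊕0⊕1 = 1
s2: b2⊕b3⊕b6⊕b7⊕b10⊕b11⊕b14⊕b15⊕b18⊕b19⊕b22⊕b23⊕b26⊕b27⊕b30⊕b31 = 0⊕0⊕1⊕0⊕0⊕1⊕1⊕1⊕1⊕1⊕1⊕0⊕1⊕0⊕1⊕1 = 0
s4: b4⊕b5⊕b6⊕b7⊕b12⊕b13⊕b14⊕b15⊕b20⊕b21⊕b22⊕b23⊕b28⊕b29⊕b30⊕b31 = 1⊕0⊕1⊕0⊕1⊕1⊕1⊕1⊕1⊕0⊕1⊕0⊕0⊕0⊕1⊕1 = 0
s8: b8⊕b9⊕b10⊕b11⊕b12⊕b13⊕b14⊕b15⊕b24⊕b25⊕b26⊕b27⊕b28⊕b29⊕b30⊕b31 = 1⊕1⊕0⊕1⊕1⊕1⊕1⊕1⊕0⊕1⊕1⊕0⊕0⊕0⊕1⊕1 = 1
s16: b16⊕b17⊕b18⊕b19⊕b20⊕b21⊕b22⊕b23⊕b24⊕b25⊕b26⊕b27⊕b28⊕b29⊕b30⊕b31 = 0⊕0⊕1⊕1⊕1⊕0⊕1⊕0⊕0⊕1⊕1⊕0⊕0⊕0⊕1⊕1 = 0
Syndrome (s16...s1) = 01001 → position 9.
Flip bit 9: corrected codeword = 0001010100111110011101001100011
Data bits at positions 3,5,6,7,9,10,11,12,13,14,15,17,18,19,20,21,22,23,24,25,26,27,28,29,30,31: 00100011111011101001100011

00100011111011101001100011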